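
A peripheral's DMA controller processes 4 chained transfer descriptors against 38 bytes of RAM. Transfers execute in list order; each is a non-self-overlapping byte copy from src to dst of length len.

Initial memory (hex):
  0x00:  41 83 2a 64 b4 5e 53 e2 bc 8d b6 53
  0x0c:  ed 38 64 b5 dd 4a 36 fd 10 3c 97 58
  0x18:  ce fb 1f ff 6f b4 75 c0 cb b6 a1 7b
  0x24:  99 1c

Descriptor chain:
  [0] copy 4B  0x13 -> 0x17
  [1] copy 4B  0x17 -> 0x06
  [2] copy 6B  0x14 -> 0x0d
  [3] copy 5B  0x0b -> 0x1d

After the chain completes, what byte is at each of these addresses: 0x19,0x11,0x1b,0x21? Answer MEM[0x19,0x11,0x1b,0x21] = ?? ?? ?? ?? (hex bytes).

D0: mem[0x17..0x1a] <- [fd 10 3c 97]
D1: mem[0x06..0x09] <- [fd 10 3c 97]
D2: mem[0x0d..0x12] <- [10 3c 97 fd 10 3c]
D3: mem[0x1d..0x21] <- [53 ed 10 3c 97]
query mem[0x19]=0x3c, mem[0x11]=0x10, mem[0x1b]=0xff, mem[0x21]=0x97

MEM[0x19,0x11,0x1b,0x21] = 3c 10 ff 97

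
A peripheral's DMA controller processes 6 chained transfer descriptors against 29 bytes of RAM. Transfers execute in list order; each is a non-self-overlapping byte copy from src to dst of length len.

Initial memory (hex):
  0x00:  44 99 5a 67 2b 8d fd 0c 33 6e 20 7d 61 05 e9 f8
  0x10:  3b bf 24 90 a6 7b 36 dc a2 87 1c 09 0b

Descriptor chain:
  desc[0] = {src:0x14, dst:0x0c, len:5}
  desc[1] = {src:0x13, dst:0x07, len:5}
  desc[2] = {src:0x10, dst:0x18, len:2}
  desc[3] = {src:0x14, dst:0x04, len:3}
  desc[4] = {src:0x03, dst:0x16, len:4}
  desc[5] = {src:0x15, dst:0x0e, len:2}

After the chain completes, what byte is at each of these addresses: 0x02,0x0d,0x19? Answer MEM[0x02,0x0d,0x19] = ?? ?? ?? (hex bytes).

#0 dst[0x0c+5] := {0xa6,0x7b,0x36,0xdc,0xa2}
#1 dst[0x07+5] := {0x90,0xa6,0x7b,0x36,0xdc}
#2 dst[0x18+2] := {0xa2,0xbf}
#3 dst[0x04+3] := {0xa6,0x7b,0x36}
#4 dst[0x16+4] := {0x67,0xa6,0x7b,0x36}
#5 dst[0x0e+2] := {0x7b,0x67}
query mem[0x02]=0x5a, mem[0x0d]=0x7b, mem[0x19]=0x36

MEM[0x02,0x0d,0x19] = 5a 7b 36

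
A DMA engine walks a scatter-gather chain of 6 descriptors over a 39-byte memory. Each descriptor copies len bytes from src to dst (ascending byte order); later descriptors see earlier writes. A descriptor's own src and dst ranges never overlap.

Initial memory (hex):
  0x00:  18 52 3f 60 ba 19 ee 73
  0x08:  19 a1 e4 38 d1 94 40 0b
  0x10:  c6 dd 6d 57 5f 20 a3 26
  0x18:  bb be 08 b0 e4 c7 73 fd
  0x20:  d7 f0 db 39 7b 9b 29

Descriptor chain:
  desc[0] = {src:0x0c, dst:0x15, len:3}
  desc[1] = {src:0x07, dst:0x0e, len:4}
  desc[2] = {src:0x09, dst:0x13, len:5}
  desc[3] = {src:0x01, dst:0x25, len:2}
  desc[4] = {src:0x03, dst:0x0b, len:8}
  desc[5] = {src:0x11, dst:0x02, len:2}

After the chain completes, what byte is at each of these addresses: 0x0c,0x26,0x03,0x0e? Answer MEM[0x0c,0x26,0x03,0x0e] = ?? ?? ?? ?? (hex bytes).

#0 dst[0x15+3] := {0xd1,0x94,0x40}
#1 dst[0x0e+4] := {0x73,0x19,0xa1,0xe4}
#2 dst[0x13+5] := {0xa1,0xe4,0x38,0xd1,0x94}
#3 dst[0x25+2] := {0x52,0x3f}
#4 dst[0x0b+8] := {0x60,0xba,0x19,0xee,0x73,0x19,0xa1,0xe4}
#5 dst[0x02+2] := {0xa1,0xe4}
query mem[0x0c]=0xba, mem[0x26]=0x3f, mem[0x03]=0xe4, mem[0x0e]=0xee

MEM[0x0c,0x26,0x03,0x0e] = ba 3f e4 ee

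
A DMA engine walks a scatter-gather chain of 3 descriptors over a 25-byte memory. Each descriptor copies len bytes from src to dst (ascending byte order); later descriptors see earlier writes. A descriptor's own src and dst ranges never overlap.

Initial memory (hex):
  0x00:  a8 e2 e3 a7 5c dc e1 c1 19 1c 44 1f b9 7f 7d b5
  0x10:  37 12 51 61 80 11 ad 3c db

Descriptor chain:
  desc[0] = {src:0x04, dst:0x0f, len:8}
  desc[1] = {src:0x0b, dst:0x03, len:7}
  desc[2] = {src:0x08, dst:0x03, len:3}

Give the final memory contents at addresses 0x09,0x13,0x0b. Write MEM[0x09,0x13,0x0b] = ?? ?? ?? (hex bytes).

MEM[0x09,0x13,0x0b] = e1 19 1f

#0 dst[0x0f+8] := {0x5c,0xdc,0xe1,0xc1,0x19,0x1c,0x44,0x1f}
#1 dst[0x03+7] := {0x1f,0xb9,0x7f,0x7d,0x5c,0xdc,0xe1}
#2 dst[0x03+3] := {0xdc,0xe1,0x44}
query mem[0x09]=0xe1, mem[0x13]=0x19, mem[0x0b]=0x1f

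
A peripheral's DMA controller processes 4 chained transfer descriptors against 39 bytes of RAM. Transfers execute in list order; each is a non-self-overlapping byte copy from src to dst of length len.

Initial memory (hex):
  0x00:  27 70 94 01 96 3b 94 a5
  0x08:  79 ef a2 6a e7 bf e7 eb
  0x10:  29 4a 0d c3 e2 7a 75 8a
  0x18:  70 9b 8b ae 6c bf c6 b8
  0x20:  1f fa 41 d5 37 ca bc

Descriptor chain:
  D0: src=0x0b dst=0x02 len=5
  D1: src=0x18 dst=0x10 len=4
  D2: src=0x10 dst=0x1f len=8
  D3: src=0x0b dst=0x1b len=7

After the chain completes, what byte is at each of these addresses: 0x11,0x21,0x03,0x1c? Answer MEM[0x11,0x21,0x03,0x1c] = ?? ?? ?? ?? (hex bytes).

D0: mem[0x02..0x06] <- [6a e7 bf e7 eb]
D1: mem[0x10..0x13] <- [70 9b 8b ae]
D2: mem[0x1f..0x26] <- [70 9b 8b ae e2 7a 75 8a]
D3: mem[0x1b..0x21] <- [6a e7 bf e7 eb 70 9b]
query mem[0x11]=0x9b, mem[0x21]=0x9b, mem[0x03]=0xe7, mem[0x1c]=0xe7

MEM[0x11,0x21,0x03,0x1c] = 9b 9b e7 e7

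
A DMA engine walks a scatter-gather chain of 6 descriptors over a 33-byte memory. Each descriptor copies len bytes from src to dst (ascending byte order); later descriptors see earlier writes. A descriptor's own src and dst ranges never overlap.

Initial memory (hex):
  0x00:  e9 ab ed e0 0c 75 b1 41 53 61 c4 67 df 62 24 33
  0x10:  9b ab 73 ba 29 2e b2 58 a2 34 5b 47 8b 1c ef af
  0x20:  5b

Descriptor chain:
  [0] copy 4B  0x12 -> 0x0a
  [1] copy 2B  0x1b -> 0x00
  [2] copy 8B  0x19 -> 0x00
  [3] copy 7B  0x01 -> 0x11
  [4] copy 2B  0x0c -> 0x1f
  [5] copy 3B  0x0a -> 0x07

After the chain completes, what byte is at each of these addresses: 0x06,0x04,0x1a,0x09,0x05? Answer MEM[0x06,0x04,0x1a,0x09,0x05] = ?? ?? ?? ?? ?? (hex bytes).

MEM[0x06,0x04,0x1a,0x09,0x05] = af 1c 5b 29 ef

  after D0: wrote 4B at 0x0a = 73ba292e
  after D1: wrote 2B at 0x00 = 478b
  after D2: wrote 8B at 0x00 = 345b478b1cefaf5b
  after D3: wrote 7B at 0x11 = 5b478b1cefaf5b
  after D4: wrote 2B at 0x1f = 292e
  after D5: wrote 3B at 0x07 = 73ba29
query mem[0x06]=0xaf, mem[0x04]=0x1c, mem[0x1a]=0x5b, mem[0x09]=0x29, mem[0x05]=0xef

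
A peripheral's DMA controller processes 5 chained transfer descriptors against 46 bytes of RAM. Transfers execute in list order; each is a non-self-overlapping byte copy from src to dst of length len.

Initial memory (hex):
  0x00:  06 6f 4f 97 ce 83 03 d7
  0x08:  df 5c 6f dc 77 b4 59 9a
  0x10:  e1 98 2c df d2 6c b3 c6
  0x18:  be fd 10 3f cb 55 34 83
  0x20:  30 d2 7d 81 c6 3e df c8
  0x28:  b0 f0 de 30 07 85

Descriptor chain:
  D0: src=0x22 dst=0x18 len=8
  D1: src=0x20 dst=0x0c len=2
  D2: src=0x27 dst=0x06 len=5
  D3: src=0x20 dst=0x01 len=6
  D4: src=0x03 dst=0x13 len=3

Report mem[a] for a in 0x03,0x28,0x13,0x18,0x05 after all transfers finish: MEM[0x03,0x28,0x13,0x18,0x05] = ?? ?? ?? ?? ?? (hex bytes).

MEM[0x03,0x28,0x13,0x18,0x05] = 7d b0 7d 7d c6

#0 dst[0x18+8] := {0x7d,0x81,0xc6,0x3e,0xdf,0xc8,0xb0,0xf0}
#1 dst[0x0c+2] := {0x30,0xd2}
#2 dst[0x06+5] := {0xc8,0xb0,0xf0,0xde,0x30}
#3 dst[0x01+6] := {0x30,0xd2,0x7d,0x81,0xc6,0x3e}
#4 dst[0x13+3] := {0x7d,0x81,0xc6}
query mem[0x03]=0x7d, mem[0x28]=0xb0, mem[0x13]=0x7d, mem[0x18]=0x7d, mem[0x05]=0xc6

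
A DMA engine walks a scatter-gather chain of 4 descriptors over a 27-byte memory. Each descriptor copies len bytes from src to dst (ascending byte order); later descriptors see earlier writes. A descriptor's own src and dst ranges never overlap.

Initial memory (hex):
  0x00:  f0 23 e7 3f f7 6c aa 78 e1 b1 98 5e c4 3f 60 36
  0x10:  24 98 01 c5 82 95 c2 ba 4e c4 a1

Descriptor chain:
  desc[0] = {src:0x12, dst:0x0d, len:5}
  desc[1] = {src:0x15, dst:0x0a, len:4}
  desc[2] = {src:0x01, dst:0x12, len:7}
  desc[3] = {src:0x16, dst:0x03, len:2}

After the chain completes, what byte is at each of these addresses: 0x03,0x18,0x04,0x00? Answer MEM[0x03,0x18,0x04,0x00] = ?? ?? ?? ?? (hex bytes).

MEM[0x03,0x18,0x04,0x00] = 6c 78 aa f0

#0 dst[0x0d+5] := {0x01,0xc5,0x82,0x95,0xc2}
#1 dst[0x0a+4] := {0x95,0xc2,0xba,0x4e}
#2 dst[0x12+7] := {0x23,0xe7,0x3f,0xf7,0x6c,0xaa,0x78}
#3 dst[0x03+2] := {0x6c,0xaa}
query mem[0x03]=0x6c, mem[0x18]=0x78, mem[0x04]=0xaa, mem[0x00]=0xf0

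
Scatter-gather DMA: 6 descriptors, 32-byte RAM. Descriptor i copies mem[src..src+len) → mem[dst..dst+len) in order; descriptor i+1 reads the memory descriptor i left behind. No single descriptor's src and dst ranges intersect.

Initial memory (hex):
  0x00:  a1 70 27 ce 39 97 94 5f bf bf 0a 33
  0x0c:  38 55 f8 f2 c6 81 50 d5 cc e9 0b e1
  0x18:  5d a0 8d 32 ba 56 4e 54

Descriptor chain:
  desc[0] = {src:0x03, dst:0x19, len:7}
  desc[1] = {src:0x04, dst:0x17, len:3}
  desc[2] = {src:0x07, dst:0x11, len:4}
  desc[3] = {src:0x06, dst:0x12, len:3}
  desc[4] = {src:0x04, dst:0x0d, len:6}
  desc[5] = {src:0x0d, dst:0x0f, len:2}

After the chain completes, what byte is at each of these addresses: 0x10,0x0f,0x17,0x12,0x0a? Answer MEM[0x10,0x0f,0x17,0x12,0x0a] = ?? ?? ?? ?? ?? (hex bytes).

MEM[0x10,0x0f,0x17,0x12,0x0a] = 97 39 39 bf 0a

  after D0: wrote 7B at 0x19 = ce3997945fbfbf
  after D1: wrote 3B at 0x17 = 399794
  after D2: wrote 4B at 0x11 = 5fbfbf0a
  after D3: wrote 3B at 0x12 = 945fbf
  after D4: wrote 6B at 0x0d = 3997945fbfbf
  after D5: wrote 2B at 0x0f = 3997
query mem[0x10]=0x97, mem[0x0f]=0x39, mem[0x17]=0x39, mem[0x12]=0xbf, mem[0x0a]=0x0a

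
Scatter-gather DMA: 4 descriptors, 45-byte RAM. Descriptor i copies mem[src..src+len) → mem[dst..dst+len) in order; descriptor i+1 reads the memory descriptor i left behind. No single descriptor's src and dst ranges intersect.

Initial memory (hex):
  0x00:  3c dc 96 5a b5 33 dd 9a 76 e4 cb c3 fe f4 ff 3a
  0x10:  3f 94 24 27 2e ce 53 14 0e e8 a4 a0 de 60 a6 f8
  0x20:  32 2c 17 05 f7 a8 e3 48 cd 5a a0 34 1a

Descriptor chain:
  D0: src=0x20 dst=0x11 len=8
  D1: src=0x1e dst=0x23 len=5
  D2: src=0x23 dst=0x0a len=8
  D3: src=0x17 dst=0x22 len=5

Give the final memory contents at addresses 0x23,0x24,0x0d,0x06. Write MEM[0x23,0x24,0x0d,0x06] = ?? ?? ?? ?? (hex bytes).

MEM[0x23,0x24,0x0d,0x06] = 48 e8 2c dd

#0 dst[0x11+8] := {0x32,0x2c,0x17,0x05,0xf7,0xa8,0xe3,0x48}
#1 dst[0x23+5] := {0xa6,0xf8,0x32,0x2c,0x17}
#2 dst[0x0a+8] := {0xa6,0xf8,0x32,0x2c,0x17,0xcd,0x5a,0xa0}
#3 dst[0x22+5] := {0xe3,0x48,0xe8,0xa4,0xa0}
query mem[0x23]=0x48, mem[0x24]=0xe8, mem[0x0d]=0x2c, mem[0x06]=0xdd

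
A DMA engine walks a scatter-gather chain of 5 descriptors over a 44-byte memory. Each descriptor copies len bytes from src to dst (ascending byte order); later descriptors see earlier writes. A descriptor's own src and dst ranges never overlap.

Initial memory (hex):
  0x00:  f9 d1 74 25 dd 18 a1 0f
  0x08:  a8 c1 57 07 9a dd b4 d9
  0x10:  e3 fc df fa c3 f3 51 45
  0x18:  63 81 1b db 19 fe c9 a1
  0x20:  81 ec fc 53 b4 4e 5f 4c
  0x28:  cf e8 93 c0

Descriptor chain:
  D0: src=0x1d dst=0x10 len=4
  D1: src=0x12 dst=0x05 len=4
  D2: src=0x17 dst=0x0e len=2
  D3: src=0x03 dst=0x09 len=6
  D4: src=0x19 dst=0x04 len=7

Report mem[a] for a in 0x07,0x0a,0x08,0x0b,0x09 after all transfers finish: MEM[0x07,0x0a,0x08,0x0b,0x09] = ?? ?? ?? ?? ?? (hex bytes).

MEM[0x07,0x0a,0x08,0x0b,0x09] = 19 a1 fe a1 c9

D0: mem[0x10..0x13] <- [fe c9 a1 81]
D1: mem[0x05..0x08] <- [a1 81 c3 f3]
D2: mem[0x0e..0x0f] <- [45 63]
D3: mem[0x09..0x0e] <- [25 dd a1 81 c3 f3]
D4: mem[0x04..0x0a] <- [81 1b db 19 fe c9 a1]
query mem[0x07]=0x19, mem[0x0a]=0xa1, mem[0x08]=0xfe, mem[0x0b]=0xa1, mem[0x09]=0xc9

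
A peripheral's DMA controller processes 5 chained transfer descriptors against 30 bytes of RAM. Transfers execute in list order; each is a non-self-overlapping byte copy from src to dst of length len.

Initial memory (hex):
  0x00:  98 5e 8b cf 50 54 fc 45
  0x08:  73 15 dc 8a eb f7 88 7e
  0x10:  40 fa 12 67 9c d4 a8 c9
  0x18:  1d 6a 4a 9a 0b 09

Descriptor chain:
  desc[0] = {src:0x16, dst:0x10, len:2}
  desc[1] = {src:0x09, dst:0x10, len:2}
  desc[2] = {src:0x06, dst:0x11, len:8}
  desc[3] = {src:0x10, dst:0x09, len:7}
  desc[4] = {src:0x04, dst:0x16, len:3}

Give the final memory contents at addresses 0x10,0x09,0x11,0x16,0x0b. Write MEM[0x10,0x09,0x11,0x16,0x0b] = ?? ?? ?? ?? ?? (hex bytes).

#0 dst[0x10+2] := {0xa8,0xc9}
#1 dst[0x10+2] := {0x15,0xdc}
#2 dst[0x11+8] := {0xfc,0x45,0x73,0x15,0xdc,0x8a,0xeb,0xf7}
#3 dst[0x09+7] := {0x15,0xfc,0x45,0x73,0x15,0xdc,0x8a}
#4 dst[0x16+3] := {0x50,0x54,0xfc}
query mem[0x10]=0x15, mem[0x09]=0x15, mem[0x11]=0xfc, mem[0x16]=0x50, mem[0x0b]=0x45

MEM[0x10,0x09,0x11,0x16,0x0b] = 15 15 fc 50 45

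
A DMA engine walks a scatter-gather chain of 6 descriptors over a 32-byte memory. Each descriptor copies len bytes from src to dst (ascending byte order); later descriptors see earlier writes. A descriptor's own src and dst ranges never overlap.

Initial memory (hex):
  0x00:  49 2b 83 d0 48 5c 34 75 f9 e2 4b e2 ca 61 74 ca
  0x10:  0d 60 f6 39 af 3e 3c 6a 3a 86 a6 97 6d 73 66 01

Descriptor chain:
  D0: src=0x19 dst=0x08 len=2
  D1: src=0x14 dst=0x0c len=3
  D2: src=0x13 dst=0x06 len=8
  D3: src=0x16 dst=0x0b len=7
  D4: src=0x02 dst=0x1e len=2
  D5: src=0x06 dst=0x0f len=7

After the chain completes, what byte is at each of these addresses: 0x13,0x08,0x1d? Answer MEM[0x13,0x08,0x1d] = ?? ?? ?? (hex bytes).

[0] 0x19->0x08 len=2 : 86 a6
[1] 0x14->0x0c len=3 : af 3e 3c
[2] 0x13->0x06 len=8 : 39 af 3e 3c 6a 3a 86 a6
[3] 0x16->0x0b len=7 : 3c 6a 3a 86 a6 97 6d
[4] 0x02->0x1e len=2 : 83 d0
[5] 0x06->0x0f len=7 : 39 af 3e 3c 6a 3c 6a
query mem[0x13]=0x6a, mem[0x08]=0x3e, mem[0x1d]=0x73

MEM[0x13,0x08,0x1d] = 6a 3e 73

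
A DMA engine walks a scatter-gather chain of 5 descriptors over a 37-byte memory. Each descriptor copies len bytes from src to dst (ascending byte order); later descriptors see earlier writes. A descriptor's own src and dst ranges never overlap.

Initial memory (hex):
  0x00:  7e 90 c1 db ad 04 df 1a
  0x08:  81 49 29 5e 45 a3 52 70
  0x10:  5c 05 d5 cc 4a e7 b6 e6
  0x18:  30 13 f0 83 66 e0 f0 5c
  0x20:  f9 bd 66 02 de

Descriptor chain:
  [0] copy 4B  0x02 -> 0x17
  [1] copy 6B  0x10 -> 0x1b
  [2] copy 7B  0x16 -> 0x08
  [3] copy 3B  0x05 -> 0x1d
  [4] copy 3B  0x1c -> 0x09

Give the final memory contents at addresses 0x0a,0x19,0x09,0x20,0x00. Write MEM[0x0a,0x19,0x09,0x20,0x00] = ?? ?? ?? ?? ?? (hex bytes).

  after D0: wrote 4B at 0x17 = c1dbad04
  after D1: wrote 6B at 0x1b = 5c05d5cc4ae7
  after D2: wrote 7B at 0x08 = b6c1dbad045c05
  after D3: wrote 3B at 0x1d = 04df1a
  after D4: wrote 3B at 0x09 = 0504df
query mem[0x0a]=0x04, mem[0x19]=0xad, mem[0x09]=0x05, mem[0x20]=0xe7, mem[0x00]=0x7e

MEM[0x0a,0x19,0x09,0x20,0x00] = 04 ad 05 e7 7e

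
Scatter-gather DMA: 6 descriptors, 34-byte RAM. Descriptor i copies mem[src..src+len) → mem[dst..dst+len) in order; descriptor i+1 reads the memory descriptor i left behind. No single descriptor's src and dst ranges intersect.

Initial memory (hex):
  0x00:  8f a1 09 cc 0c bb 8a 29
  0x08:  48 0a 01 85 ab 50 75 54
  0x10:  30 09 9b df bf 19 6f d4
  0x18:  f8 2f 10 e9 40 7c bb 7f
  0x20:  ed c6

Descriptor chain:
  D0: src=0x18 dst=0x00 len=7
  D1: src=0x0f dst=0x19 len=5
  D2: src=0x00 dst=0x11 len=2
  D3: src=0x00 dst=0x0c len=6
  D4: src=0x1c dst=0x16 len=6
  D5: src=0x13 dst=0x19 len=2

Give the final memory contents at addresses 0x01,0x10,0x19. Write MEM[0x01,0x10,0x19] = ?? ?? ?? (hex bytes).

MEM[0x01,0x10,0x19] = 2f 40 df

#0 dst[0x00+7] := {0xf8,0x2f,0x10,0xe9,0x40,0x7c,0xbb}
#1 dst[0x19+5] := {0x54,0x30,0x09,0x9b,0xdf}
#2 dst[0x11+2] := {0xf8,0x2f}
#3 dst[0x0c+6] := {0xf8,0x2f,0x10,0xe9,0x40,0x7c}
#4 dst[0x16+6] := {0x9b,0xdf,0xbb,0x7f,0xed,0xc6}
#5 dst[0x19+2] := {0xdf,0xbf}
query mem[0x01]=0x2f, mem[0x10]=0x40, mem[0x19]=0xdf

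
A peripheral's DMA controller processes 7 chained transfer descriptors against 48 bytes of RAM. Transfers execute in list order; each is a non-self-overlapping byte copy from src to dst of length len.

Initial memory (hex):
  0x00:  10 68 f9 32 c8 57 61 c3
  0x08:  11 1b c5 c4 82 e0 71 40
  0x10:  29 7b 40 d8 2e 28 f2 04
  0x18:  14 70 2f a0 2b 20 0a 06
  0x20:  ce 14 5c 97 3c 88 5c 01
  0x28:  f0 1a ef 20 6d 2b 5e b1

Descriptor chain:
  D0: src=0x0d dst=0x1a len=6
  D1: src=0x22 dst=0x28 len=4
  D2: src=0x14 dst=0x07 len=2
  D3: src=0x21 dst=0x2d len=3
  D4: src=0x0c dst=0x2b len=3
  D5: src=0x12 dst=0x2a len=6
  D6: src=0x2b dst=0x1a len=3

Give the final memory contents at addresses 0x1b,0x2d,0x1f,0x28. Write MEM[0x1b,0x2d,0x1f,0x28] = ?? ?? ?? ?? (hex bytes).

MEM[0x1b,0x2d,0x1f,0x28] = 2e 28 40 5c

D0: mem[0x1a..0x1f] <- [e0 71 40 29 7b 40]
D1: mem[0x28..0x2b] <- [5c 97 3c 88]
D2: mem[0x07..0x08] <- [2e 28]
D3: mem[0x2d..0x2f] <- [14 5c 97]
D4: mem[0x2b..0x2d] <- [82 e0 71]
D5: mem[0x2a..0x2f] <- [40 d8 2e 28 f2 04]
D6: mem[0x1a..0x1c] <- [d8 2e 28]
query mem[0x1b]=0x2e, mem[0x2d]=0x28, mem[0x1f]=0x40, mem[0x28]=0x5c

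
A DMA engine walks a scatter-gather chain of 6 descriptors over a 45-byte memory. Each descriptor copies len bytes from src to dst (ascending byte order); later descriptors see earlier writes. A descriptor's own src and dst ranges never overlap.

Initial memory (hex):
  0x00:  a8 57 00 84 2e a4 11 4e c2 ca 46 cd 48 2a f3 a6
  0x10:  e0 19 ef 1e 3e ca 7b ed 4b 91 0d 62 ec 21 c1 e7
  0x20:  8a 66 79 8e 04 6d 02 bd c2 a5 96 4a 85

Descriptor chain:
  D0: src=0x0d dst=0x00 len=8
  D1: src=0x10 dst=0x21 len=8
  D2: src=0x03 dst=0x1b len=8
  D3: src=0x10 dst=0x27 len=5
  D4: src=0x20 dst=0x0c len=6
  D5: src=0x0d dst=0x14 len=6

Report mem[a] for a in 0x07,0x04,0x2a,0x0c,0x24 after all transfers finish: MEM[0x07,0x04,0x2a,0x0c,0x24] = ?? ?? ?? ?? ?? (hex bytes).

MEM[0x07,0x04,0x2a,0x0c,0x24] = 3e 19 1e c2 1e

[0] 0x0d->0x00 len=8 : 2a f3 a6 e0 19 ef 1e 3e
[1] 0x10->0x21 len=8 : e0 19 ef 1e 3e ca 7b ed
[2] 0x03->0x1b len=8 : e0 19 ef 1e 3e c2 ca 46
[3] 0x10->0x27 len=5 : e0 19 ef 1e 3e
[4] 0x20->0x0c len=6 : c2 ca 46 ef 1e 3e
[5] 0x0d->0x14 len=6 : ca 46 ef 1e 3e ef
query mem[0x07]=0x3e, mem[0x04]=0x19, mem[0x2a]=0x1e, mem[0x0c]=0xc2, mem[0x24]=0x1e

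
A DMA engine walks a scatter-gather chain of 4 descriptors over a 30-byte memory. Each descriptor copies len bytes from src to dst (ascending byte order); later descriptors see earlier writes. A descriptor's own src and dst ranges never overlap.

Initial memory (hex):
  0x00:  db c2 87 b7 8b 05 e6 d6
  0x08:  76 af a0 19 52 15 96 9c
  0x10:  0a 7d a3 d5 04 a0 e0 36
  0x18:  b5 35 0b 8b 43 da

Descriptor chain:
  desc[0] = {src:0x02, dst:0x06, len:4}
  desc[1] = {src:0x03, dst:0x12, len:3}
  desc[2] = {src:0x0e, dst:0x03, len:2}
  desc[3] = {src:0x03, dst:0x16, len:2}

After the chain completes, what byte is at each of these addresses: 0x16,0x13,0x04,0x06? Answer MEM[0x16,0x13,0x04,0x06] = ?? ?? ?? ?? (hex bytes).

  after D0: wrote 4B at 0x06 = 87b78b05
  after D1: wrote 3B at 0x12 = b78b05
  after D2: wrote 2B at 0x03 = 969c
  after D3: wrote 2B at 0x16 = 969c
query mem[0x16]=0x96, mem[0x13]=0x8b, mem[0x04]=0x9c, mem[0x06]=0x87

MEM[0x16,0x13,0x04,0x06] = 96 8b 9c 87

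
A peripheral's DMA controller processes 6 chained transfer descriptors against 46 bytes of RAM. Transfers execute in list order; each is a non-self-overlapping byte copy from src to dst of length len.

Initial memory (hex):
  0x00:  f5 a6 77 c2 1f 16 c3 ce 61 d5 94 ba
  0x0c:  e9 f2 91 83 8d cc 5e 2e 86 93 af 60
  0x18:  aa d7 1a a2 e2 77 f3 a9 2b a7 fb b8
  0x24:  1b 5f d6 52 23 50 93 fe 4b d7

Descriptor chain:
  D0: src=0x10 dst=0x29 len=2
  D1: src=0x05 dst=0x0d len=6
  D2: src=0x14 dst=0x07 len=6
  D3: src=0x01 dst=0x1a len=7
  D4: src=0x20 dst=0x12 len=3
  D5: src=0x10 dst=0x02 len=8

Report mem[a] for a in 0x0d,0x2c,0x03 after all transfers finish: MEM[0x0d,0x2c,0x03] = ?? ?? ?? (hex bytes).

MEM[0x0d,0x2c,0x03] = 16 4b d5

[0] 0x10->0x29 len=2 : 8d cc
[1] 0x05->0x0d len=6 : 16 c3 ce 61 d5 94
[2] 0x14->0x07 len=6 : 86 93 af 60 aa d7
[3] 0x01->0x1a len=7 : a6 77 c2 1f 16 c3 86
[4] 0x20->0x12 len=3 : 86 a7 fb
[5] 0x10->0x02 len=8 : 61 d5 86 a7 fb 93 af 60
query mem[0x0d]=0x16, mem[0x2c]=0x4b, mem[0x03]=0xd5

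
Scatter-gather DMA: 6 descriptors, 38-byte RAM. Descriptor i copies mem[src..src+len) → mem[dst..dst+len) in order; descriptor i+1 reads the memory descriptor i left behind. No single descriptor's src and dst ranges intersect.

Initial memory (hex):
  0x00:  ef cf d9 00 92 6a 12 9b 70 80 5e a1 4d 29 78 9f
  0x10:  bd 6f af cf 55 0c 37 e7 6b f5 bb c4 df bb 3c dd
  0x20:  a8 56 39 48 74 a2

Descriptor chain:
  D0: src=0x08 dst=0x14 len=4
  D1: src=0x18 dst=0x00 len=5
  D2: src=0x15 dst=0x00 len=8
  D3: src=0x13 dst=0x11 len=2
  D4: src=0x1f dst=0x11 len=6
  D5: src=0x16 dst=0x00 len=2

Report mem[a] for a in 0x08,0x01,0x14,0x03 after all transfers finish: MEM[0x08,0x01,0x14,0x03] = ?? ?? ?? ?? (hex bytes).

MEM[0x08,0x01,0x14,0x03] = 70 a1 39 6b

  after D0: wrote 4B at 0x14 = 70805ea1
  after D1: wrote 5B at 0x00 = 6bf5bbc4df
  after D2: wrote 8B at 0x00 = 805ea16bf5bbc4df
  after D3: wrote 2B at 0x11 = cf70
  after D4: wrote 6B at 0x11 = dda856394874
  after D5: wrote 2B at 0x00 = 74a1
query mem[0x08]=0x70, mem[0x01]=0xa1, mem[0x14]=0x39, mem[0x03]=0x6b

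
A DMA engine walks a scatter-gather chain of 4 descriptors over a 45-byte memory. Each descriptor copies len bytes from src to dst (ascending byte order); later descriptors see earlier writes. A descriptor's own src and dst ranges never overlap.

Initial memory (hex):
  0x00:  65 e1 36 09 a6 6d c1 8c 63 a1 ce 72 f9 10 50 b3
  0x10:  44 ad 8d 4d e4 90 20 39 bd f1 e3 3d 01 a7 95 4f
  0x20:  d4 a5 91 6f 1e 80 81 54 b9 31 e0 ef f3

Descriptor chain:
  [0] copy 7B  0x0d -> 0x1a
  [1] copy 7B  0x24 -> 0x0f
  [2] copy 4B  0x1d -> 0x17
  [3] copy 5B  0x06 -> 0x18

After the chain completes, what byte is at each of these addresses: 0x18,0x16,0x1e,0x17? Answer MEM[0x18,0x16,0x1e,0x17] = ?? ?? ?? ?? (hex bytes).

  after D0: wrote 7B at 0x1a = 1050b344ad8d4d
  after D1: wrote 7B at 0x0f = 1e808154b931e0
  after D2: wrote 4B at 0x17 = 44ad8d4d
  after D3: wrote 5B at 0x18 = c18c63a1ce
query mem[0x18]=0xc1, mem[0x16]=0x20, mem[0x1e]=0xad, mem[0x17]=0x44

MEM[0x18,0x16,0x1e,0x17] = c1 20 ad 44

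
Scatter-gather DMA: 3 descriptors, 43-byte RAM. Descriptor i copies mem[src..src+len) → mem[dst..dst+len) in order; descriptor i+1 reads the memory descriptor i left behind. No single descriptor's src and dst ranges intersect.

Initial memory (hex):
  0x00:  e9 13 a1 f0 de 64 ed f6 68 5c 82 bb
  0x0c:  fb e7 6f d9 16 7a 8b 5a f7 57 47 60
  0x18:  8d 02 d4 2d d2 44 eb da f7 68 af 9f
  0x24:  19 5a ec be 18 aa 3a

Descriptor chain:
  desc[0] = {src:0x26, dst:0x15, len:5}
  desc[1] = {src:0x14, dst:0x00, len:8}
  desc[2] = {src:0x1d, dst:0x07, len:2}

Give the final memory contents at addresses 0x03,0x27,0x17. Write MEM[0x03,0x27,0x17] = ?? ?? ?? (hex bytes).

MEM[0x03,0x27,0x17] = 18 be 18

D0: mem[0x15..0x19] <- [ec be 18 aa 3a]
D1: mem[0x00..0x07] <- [f7 ec be 18 aa 3a d4 2d]
D2: mem[0x07..0x08] <- [44 eb]
query mem[0x03]=0x18, mem[0x27]=0xbe, mem[0x17]=0x18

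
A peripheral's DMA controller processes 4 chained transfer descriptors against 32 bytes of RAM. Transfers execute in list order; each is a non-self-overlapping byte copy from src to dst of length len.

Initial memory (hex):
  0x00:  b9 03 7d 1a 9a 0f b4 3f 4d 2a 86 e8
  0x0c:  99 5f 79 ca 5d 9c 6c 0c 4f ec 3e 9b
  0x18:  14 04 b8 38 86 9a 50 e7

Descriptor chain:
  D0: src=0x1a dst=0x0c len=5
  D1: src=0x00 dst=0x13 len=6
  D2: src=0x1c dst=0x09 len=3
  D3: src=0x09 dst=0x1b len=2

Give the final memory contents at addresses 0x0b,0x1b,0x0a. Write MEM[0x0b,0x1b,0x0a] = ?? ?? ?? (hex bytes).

[0] 0x1a->0x0c len=5 : b8 38 86 9a 50
[1] 0x00->0x13 len=6 : b9 03 7d 1a 9a 0f
[2] 0x1c->0x09 len=3 : 86 9a 50
[3] 0x09->0x1b len=2 : 86 9a
query mem[0x0b]=0x50, mem[0x1b]=0x86, mem[0x0a]=0x9a

MEM[0x0b,0x1b,0x0a] = 50 86 9a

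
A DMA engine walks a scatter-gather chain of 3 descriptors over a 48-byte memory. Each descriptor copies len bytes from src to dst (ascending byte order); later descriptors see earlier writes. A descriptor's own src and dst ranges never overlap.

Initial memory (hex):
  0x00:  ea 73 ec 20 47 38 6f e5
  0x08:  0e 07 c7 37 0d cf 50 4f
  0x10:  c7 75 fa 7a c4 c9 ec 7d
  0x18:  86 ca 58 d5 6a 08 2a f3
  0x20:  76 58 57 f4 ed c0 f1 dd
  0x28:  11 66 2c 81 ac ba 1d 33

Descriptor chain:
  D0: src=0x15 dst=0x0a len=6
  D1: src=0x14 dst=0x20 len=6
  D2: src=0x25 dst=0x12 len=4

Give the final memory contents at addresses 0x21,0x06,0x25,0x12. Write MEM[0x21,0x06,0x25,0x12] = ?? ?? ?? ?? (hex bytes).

MEM[0x21,0x06,0x25,0x12] = c9 6f ca ca

[0] 0x15->0x0a len=6 : c9 ec 7d 86 ca 58
[1] 0x14->0x20 len=6 : c4 c9 ec 7d 86 ca
[2] 0x25->0x12 len=4 : ca f1 dd 11
query mem[0x21]=0xc9, mem[0x06]=0x6f, mem[0x25]=0xca, mem[0x12]=0xca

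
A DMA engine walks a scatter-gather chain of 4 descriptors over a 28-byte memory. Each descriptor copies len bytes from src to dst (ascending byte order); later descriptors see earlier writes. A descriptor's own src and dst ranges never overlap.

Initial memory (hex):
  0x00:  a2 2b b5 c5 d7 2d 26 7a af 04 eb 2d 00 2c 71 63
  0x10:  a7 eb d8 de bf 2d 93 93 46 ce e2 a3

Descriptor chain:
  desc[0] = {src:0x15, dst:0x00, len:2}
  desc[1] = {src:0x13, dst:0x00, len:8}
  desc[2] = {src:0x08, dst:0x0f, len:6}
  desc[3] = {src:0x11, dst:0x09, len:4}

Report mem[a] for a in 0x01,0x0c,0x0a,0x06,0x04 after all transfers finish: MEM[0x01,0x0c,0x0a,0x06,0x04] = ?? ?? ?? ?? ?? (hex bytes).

MEM[0x01,0x0c,0x0a,0x06,0x04] = bf 2c 2d ce 93

D0: mem[0x00..0x01] <- [2d 93]
D1: mem[0x00..0x07] <- [de bf 2d 93 93 46 ce e2]
D2: mem[0x0f..0x14] <- [af 04 eb 2d 00 2c]
D3: mem[0x09..0x0c] <- [eb 2d 00 2c]
query mem[0x01]=0xbf, mem[0x0c]=0x2c, mem[0x0a]=0x2d, mem[0x06]=0xce, mem[0x04]=0x93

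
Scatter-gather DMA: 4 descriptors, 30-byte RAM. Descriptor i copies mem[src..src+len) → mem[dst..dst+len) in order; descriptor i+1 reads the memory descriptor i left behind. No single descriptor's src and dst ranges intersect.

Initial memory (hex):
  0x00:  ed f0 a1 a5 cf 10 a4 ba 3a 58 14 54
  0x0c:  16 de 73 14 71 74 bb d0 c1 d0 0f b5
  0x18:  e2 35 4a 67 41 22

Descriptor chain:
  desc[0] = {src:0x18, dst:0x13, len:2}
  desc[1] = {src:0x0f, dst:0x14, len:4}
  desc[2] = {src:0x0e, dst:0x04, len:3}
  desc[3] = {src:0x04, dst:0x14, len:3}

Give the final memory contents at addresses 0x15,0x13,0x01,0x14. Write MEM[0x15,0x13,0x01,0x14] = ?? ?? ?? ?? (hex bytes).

MEM[0x15,0x13,0x01,0x14] = 14 e2 f0 73

#0 dst[0x13+2] := {0xe2,0x35}
#1 dst[0x14+4] := {0x14,0x71,0x74,0xbb}
#2 dst[0x04+3] := {0x73,0x14,0x71}
#3 dst[0x14+3] := {0x73,0x14,0x71}
query mem[0x15]=0x14, mem[0x13]=0xe2, mem[0x01]=0xf0, mem[0x14]=0x73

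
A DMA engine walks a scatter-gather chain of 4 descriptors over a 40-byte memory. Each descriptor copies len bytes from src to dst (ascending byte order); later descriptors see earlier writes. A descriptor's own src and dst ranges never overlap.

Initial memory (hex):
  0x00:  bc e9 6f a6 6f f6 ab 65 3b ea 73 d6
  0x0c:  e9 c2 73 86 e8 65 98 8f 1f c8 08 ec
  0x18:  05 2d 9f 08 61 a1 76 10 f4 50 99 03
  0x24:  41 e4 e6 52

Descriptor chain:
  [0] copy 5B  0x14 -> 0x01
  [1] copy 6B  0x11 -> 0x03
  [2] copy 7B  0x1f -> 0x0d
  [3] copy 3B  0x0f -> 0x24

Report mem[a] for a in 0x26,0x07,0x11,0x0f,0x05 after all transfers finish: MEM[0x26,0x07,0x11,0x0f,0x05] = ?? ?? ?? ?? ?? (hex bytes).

MEM[0x26,0x07,0x11,0x0f,0x05] = 03 c8 03 50 8f

  after D0: wrote 5B at 0x01 = 1fc808ec05
  after D1: wrote 6B at 0x03 = 65988f1fc808
  after D2: wrote 7B at 0x0d = 10f450990341e4
  after D3: wrote 3B at 0x24 = 509903
query mem[0x26]=0x03, mem[0x07]=0xc8, mem[0x11]=0x03, mem[0x0f]=0x50, mem[0x05]=0x8f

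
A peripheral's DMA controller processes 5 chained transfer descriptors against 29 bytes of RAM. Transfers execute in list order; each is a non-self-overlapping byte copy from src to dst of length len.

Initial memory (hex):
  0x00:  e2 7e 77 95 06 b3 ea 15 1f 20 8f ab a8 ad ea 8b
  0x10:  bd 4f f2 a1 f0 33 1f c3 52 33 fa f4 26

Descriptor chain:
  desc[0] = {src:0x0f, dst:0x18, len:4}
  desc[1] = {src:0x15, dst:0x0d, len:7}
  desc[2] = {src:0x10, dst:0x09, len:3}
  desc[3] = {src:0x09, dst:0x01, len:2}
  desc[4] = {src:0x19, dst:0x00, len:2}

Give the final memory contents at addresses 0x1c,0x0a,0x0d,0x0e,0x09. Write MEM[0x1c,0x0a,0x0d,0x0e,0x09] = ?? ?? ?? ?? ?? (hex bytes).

#0 dst[0x18+4] := {0x8b,0xbd,0x4f,0xf2}
#1 dst[0x0d+7] := {0x33,0x1f,0xc3,0x8b,0xbd,0x4f,0xf2}
#2 dst[0x09+3] := {0x8b,0xbd,0x4f}
#3 dst[0x01+2] := {0x8b,0xbd}
#4 dst[0x00+2] := {0xbd,0x4f}
query mem[0x1c]=0x26, mem[0x0a]=0xbd, mem[0x0d]=0x33, mem[0x0e]=0x1f, mem[0x09]=0x8b

MEM[0x1c,0x0a,0x0d,0x0e,0x09] = 26 bd 33 1f 8b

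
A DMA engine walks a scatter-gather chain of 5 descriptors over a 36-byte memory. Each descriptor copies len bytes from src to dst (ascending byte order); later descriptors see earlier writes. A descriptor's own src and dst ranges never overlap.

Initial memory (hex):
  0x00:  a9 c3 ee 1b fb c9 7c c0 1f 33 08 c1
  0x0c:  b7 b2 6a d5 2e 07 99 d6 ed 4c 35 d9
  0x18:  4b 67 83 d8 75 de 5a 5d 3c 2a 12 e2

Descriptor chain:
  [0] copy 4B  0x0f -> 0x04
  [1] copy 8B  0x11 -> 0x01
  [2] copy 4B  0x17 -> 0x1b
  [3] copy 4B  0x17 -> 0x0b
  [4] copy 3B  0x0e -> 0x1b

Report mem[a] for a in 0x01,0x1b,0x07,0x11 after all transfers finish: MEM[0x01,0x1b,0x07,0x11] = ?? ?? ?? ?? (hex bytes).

MEM[0x01,0x1b,0x07,0x11] = 07 83 d9 07

[0] 0x0f->0x04 len=4 : d5 2e 07 99
[1] 0x11->0x01 len=8 : 07 99 d6 ed 4c 35 d9 4b
[2] 0x17->0x1b len=4 : d9 4b 67 83
[3] 0x17->0x0b len=4 : d9 4b 67 83
[4] 0x0e->0x1b len=3 : 83 d5 2e
query mem[0x01]=0x07, mem[0x1b]=0x83, mem[0x07]=0xd9, mem[0x11]=0x07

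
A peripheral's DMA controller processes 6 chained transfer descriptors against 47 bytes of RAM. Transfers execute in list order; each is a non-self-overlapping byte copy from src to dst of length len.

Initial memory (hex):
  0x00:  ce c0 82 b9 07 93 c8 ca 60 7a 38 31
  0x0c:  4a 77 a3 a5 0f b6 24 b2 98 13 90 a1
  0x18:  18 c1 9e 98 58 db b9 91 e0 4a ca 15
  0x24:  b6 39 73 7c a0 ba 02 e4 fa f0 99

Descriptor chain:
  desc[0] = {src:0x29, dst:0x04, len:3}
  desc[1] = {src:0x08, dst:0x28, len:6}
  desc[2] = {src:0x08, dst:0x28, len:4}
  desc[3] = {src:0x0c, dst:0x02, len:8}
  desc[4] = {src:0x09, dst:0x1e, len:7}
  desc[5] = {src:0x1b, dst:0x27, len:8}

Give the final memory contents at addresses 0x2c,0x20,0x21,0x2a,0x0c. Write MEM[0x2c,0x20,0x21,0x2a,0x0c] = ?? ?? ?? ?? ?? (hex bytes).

  after D0: wrote 3B at 0x04 = ba02e4
  after D1: wrote 6B at 0x28 = 607a38314a77
  after D2: wrote 4B at 0x28 = 607a3831
  after D3: wrote 8B at 0x02 = 4a77a3a50fb624b2
  after D4: wrote 7B at 0x1e = b238314a77a3a5
  after D5: wrote 8B at 0x27 = 9858dbb238314a77
query mem[0x2c]=0x31, mem[0x20]=0x31, mem[0x21]=0x4a, mem[0x2a]=0xb2, mem[0x0c]=0x4a

MEM[0x2c,0x20,0x21,0x2a,0x0c] = 31 31 4a b2 4a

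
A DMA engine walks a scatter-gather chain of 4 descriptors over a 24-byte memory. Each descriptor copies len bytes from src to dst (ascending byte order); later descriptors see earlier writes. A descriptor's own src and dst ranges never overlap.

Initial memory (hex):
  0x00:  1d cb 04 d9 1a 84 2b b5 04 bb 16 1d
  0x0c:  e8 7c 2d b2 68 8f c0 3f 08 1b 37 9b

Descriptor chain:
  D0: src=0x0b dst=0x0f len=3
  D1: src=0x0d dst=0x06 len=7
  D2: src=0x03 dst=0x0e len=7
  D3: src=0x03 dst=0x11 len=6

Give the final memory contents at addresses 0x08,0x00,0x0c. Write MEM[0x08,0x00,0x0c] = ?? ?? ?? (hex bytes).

MEM[0x08,0x00,0x0c] = 1d 1d 3f

[0] 0x0b->0x0f len=3 : 1d e8 7c
[1] 0x0d->0x06 len=7 : 7c 2d 1d e8 7c c0 3f
[2] 0x03->0x0e len=7 : d9 1a 84 7c 2d 1d e8
[3] 0x03->0x11 len=6 : d9 1a 84 7c 2d 1d
query mem[0x08]=0x1d, mem[0x00]=0x1d, mem[0x0c]=0x3f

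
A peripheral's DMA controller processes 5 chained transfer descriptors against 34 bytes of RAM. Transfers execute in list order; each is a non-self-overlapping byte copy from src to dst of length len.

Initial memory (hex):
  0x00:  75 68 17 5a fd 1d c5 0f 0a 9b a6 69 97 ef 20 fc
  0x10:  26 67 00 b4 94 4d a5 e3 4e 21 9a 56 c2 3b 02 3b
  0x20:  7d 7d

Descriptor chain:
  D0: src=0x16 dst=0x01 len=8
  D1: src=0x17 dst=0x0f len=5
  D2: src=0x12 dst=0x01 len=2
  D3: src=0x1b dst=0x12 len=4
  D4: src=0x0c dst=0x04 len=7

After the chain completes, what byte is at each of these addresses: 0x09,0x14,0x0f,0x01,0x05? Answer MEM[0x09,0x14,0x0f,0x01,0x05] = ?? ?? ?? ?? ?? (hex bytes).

MEM[0x09,0x14,0x0f,0x01,0x05] = 21 3b e3 9a ef

  after D0: wrote 8B at 0x01 = a5e34e219a56c23b
  after D1: wrote 5B at 0x0f = e34e219a56
  after D2: wrote 2B at 0x01 = 9a56
  after D3: wrote 4B at 0x12 = 56c23b02
  after D4: wrote 7B at 0x04 = 97ef20e34e2156
query mem[0x09]=0x21, mem[0x14]=0x3b, mem[0x0f]=0xe3, mem[0x01]=0x9a, mem[0x05]=0xef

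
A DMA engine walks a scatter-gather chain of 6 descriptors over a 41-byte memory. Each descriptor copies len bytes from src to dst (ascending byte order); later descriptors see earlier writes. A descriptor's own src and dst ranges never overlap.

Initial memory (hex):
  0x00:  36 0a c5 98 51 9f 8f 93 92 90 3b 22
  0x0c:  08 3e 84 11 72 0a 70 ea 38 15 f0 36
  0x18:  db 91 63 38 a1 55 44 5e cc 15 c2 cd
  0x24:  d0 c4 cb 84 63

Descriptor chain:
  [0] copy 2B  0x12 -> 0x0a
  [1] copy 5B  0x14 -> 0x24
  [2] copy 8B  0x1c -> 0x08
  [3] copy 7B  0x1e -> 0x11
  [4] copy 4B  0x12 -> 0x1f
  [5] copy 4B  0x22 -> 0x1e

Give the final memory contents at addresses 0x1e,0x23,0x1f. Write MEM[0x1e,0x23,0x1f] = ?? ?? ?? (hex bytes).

MEM[0x1e,0x23,0x1f] = c2 cd cd

[0] 0x12->0x0a len=2 : 70 ea
[1] 0x14->0x24 len=5 : 38 15 f0 36 db
[2] 0x1c->0x08 len=8 : a1 55 44 5e cc 15 c2 cd
[3] 0x1e->0x11 len=7 : 44 5e cc 15 c2 cd 38
[4] 0x12->0x1f len=4 : 5e cc 15 c2
[5] 0x22->0x1e len=4 : c2 cd 38 15
query mem[0x1e]=0xc2, mem[0x23]=0xcd, mem[0x1f]=0xcd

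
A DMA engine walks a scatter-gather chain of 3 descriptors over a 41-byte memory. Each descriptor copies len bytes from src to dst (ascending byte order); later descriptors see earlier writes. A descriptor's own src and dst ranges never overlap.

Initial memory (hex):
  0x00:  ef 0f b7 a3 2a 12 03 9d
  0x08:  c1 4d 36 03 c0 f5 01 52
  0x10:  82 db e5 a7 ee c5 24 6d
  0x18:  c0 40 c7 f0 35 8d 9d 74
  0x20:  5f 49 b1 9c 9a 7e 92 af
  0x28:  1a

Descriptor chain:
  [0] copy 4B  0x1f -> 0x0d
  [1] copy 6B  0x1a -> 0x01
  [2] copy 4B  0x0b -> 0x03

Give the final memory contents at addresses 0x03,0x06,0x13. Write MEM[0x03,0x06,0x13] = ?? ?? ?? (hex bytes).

MEM[0x03,0x06,0x13] = 03 5f a7

[0] 0x1f->0x0d len=4 : 74 5f 49 b1
[1] 0x1a->0x01 len=6 : c7 f0 35 8d 9d 74
[2] 0x0b->0x03 len=4 : 03 c0 74 5f
query mem[0x03]=0x03, mem[0x06]=0x5f, mem[0x13]=0xa7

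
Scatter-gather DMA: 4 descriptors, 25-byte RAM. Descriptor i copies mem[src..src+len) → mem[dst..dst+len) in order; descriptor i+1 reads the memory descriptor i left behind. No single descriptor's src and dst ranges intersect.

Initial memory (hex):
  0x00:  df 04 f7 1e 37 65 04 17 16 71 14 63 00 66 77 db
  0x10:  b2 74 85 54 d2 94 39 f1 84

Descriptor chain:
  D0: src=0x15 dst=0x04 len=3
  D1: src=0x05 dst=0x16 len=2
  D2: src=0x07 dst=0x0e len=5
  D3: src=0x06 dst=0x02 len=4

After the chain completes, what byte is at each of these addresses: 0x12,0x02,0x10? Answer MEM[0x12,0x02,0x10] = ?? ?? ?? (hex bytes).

#0 dst[0x04+3] := {0x94,0x39,0xf1}
#1 dst[0x16+2] := {0x39,0xf1}
#2 dst[0x0e+5] := {0x17,0x16,0x71,0x14,0x63}
#3 dst[0x02+4] := {0xf1,0x17,0x16,0x71}
query mem[0x12]=0x63, mem[0x02]=0xf1, mem[0x10]=0x71

MEM[0x12,0x02,0x10] = 63 f1 71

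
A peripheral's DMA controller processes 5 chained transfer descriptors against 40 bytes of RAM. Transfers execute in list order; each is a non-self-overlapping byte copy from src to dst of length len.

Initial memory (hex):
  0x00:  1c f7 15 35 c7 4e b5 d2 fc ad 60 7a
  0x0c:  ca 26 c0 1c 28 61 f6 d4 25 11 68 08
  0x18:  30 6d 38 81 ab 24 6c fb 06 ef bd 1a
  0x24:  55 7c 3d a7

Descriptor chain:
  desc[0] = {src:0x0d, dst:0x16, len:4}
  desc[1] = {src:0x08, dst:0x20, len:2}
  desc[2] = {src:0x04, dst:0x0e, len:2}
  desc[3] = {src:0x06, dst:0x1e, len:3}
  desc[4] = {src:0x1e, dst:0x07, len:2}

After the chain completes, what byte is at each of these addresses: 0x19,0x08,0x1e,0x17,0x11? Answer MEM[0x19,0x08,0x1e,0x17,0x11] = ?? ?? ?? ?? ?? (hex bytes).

MEM[0x19,0x08,0x1e,0x17,0x11] = 28 d2 b5 c0 61

#0 dst[0x16+4] := {0x26,0xc0,0x1c,0x28}
#1 dst[0x20+2] := {0xfc,0xad}
#2 dst[0x0e+2] := {0xc7,0x4e}
#3 dst[0x1e+3] := {0xb5,0xd2,0xfc}
#4 dst[0x07+2] := {0xb5,0xd2}
query mem[0x19]=0x28, mem[0x08]=0xd2, mem[0x1e]=0xb5, mem[0x17]=0xc0, mem[0x11]=0x61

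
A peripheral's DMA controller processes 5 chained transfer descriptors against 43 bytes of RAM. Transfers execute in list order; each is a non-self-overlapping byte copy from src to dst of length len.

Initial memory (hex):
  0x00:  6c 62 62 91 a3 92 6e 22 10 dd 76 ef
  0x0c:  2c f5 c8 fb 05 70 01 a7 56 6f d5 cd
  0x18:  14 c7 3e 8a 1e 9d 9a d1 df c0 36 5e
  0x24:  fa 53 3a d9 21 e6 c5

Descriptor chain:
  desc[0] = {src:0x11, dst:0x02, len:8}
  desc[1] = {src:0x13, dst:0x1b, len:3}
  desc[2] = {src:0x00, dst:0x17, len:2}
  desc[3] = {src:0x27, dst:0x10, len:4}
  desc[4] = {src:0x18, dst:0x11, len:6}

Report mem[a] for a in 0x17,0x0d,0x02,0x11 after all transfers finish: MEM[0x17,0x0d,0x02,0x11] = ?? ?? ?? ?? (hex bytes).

  after D0: wrote 8B at 0x02 = 7001a7566fd5cd14
  after D1: wrote 3B at 0x1b = a7566f
  after D2: wrote 2B at 0x17 = 6c62
  after D3: wrote 4B at 0x10 = d921e6c5
  after D4: wrote 6B at 0x11 = 62c73ea7566f
query mem[0x17]=0x6c, mem[0x0d]=0xf5, mem[0x02]=0x70, mem[0x11]=0x62

MEM[0x17,0x0d,0x02,0x11] = 6c f5 70 62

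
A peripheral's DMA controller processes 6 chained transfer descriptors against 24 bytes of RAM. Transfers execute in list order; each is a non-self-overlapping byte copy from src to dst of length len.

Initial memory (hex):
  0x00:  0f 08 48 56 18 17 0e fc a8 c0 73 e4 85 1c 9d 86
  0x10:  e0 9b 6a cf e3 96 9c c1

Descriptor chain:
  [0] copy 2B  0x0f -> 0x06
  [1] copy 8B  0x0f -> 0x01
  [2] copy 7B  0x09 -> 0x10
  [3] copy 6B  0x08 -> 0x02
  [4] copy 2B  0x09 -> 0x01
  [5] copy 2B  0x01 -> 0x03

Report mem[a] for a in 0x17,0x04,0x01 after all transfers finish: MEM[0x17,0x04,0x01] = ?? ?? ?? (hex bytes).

MEM[0x17,0x04,0x01] = c1 73 c0

[0] 0x0f->0x06 len=2 : 86 e0
[1] 0x0f->0x01 len=8 : 86 e0 9b 6a cf e3 96 9c
[2] 0x09->0x10 len=7 : c0 73 e4 85 1c 9d 86
[3] 0x08->0x02 len=6 : 9c c0 73 e4 85 1c
[4] 0x09->0x01 len=2 : c0 73
[5] 0x01->0x03 len=2 : c0 73
query mem[0x17]=0xc1, mem[0x04]=0x73, mem[0x01]=0xc0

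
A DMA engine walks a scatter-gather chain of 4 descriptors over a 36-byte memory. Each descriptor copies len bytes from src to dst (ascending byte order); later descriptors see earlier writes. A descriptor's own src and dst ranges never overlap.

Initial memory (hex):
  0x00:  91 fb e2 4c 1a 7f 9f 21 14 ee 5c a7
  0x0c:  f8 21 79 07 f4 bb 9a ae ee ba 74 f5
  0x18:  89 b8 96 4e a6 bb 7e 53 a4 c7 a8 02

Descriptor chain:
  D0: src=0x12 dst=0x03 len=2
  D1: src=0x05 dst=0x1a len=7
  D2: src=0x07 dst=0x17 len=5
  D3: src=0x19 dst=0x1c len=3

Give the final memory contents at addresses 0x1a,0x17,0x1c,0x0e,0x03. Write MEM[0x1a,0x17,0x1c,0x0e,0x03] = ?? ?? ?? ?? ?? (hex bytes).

[0] 0x12->0x03 len=2 : 9a ae
[1] 0x05->0x1a len=7 : 7f 9f 21 14 ee 5c a7
[2] 0x07->0x17 len=5 : 21 14 ee 5c a7
[3] 0x19->0x1c len=3 : ee 5c a7
query mem[0x1a]=0x5c, mem[0x17]=0x21, mem[0x1c]=0xee, mem[0x0e]=0x79, mem[0x03]=0x9a

MEM[0x1a,0x17,0x1c,0x0e,0x03] = 5c 21 ee 79 9a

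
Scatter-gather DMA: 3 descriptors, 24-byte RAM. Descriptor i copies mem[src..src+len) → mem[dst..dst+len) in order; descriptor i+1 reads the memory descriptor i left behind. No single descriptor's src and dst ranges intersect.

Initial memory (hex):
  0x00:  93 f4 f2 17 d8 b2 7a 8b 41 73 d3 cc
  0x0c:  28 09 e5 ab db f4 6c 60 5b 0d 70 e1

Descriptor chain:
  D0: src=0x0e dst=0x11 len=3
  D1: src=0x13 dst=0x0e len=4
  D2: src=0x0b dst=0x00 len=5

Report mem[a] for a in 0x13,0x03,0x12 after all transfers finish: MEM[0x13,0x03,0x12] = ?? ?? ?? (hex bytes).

D0: mem[0x11..0x13] <- [e5 ab db]
D1: mem[0x0e..0x11] <- [db 5b 0d 70]
D2: mem[0x00..0x04] <- [cc 28 09 db 5b]
query mem[0x13]=0xdb, mem[0x03]=0xdb, mem[0x12]=0xab

MEM[0x13,0x03,0x12] = db db ab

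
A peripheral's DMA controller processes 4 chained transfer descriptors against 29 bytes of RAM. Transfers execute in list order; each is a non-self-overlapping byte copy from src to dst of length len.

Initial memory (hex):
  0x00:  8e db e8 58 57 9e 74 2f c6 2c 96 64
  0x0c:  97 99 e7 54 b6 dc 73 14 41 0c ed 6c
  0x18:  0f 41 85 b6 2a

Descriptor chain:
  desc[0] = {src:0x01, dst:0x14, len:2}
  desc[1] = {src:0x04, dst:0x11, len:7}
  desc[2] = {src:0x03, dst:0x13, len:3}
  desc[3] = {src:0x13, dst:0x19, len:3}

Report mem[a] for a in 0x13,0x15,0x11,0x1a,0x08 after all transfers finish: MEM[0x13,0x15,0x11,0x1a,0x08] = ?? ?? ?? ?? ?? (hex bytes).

#0 dst[0x14+2] := {0xdb,0xe8}
#1 dst[0x11+7] := {0x57,0x9e,0x74,0x2f,0xc6,0x2c,0x96}
#2 dst[0x13+3] := {0x58,0x57,0x9e}
#3 dst[0x19+3] := {0x58,0x57,0x9e}
query mem[0x13]=0x58, mem[0x15]=0x9e, mem[0x11]=0x57, mem[0x1a]=0x57, mem[0x08]=0xc6

MEM[0x13,0x15,0x11,0x1a,0x08] = 58 9e 57 57 c6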